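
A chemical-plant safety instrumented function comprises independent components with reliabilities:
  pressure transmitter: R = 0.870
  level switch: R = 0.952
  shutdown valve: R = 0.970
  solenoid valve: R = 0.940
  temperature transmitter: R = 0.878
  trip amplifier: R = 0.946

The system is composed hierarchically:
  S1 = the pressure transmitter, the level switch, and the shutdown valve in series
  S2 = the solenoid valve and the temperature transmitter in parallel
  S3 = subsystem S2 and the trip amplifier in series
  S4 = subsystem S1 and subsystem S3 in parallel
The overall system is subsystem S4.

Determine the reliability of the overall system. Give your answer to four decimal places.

Series (pressure transmitter, level switch, and shutdown valve): 0.870000 × 0.952000 × 0.970000 = 0.803393
Parallel (solenoid valve and temperature transmitter): 1 − (1 − 0.940000)(1 − 0.878000) = 0.992680
Series ([0.992680] and trip amplifier): 0.992680 × 0.946000 = 0.939075
Parallel ([0.803393] and [0.939075]): 1 − (1 − 0.803393)(1 − 0.939075) = 0.9880

0.9880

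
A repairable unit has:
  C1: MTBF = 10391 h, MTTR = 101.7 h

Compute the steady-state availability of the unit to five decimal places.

A(C1) = MTBF/(MTBF+MTTR) = 10391/(10391+101.7) = 0.99031

0.99031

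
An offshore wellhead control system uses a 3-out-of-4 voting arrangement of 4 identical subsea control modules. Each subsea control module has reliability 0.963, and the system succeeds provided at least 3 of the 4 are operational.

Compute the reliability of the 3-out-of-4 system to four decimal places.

0.9922

R = Σ_{i=3}^{4} C(4,i) p^i (1−p)^{4−i} with p = 0.963
C(4,3)·0.963^3·0.037^1 = 0.132172
C(4,4)·0.963^4·0.037^0 = 0.860013
Sum = 0.9922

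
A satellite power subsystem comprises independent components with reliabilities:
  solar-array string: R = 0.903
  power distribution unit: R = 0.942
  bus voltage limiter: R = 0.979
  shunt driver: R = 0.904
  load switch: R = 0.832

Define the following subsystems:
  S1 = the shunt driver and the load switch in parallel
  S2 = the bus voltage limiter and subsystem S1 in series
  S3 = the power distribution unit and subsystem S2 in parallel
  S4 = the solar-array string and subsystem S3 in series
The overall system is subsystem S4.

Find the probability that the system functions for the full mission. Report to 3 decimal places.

Parallel (shunt driver and load switch): 1 − (1 − 0.90400)(1 − 0.83200) = 0.98387
Series (bus voltage limiter and [0.98387]): 0.97900 × 0.98387 = 0.96321
Parallel (power distribution unit and [0.96321]): 1 − (1 − 0.94200)(1 − 0.96321) = 0.99787
Series (solar-array string and [0.99787]): 0.90300 × 0.99787 = 0.901

0.901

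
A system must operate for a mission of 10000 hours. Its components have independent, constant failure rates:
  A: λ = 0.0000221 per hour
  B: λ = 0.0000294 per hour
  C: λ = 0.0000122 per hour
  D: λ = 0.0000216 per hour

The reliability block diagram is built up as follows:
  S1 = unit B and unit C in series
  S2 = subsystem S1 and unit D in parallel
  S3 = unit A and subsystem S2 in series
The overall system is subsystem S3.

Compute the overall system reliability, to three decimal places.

0.749

R(A) = exp(−0.0000221 × 10000) = 0.80172
R(B) = exp(−0.0000294 × 10000) = 0.74528
R(C) = exp(−0.0000122 × 10000) = 0.88515
R(D) = exp(−0.0000216 × 10000) = 0.80574
Series (B and C): 0.74528 × 0.88515 = 0.65968
Parallel ([0.65968] and D): 1 − (1 − 0.65968)(1 − 0.80574) = 0.93389
Series (A and [0.93389]): 0.80172 × 0.93389 = 0.749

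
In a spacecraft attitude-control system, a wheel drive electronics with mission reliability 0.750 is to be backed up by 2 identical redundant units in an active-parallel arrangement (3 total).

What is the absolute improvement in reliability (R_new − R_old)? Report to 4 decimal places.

0.2344

R_before = 0.750
R_after = 1 − (1 − 0.750)^3 = 0.9844
ΔR = 0.9844 − 0.750 = 0.2344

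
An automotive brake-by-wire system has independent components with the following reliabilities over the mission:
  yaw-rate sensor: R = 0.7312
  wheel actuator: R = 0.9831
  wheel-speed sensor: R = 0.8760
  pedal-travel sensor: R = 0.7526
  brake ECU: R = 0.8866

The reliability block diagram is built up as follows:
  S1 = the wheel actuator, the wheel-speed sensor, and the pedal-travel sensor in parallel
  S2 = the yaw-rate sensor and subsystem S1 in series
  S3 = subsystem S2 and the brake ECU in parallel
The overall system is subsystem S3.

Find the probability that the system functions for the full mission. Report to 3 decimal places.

Parallel (wheel actuator, wheel-speed sensor, and pedal-travel sensor): 1 − (1 − 0.98310)(1 − 0.87600)(1 − 0.75260) = 0.99948
Series (yaw-rate sensor and [0.99948]): 0.73120 × 0.99948 = 0.73082
Parallel ([0.73082] and brake ECU): 1 − (1 − 0.73082)(1 − 0.88660) = 0.969

0.969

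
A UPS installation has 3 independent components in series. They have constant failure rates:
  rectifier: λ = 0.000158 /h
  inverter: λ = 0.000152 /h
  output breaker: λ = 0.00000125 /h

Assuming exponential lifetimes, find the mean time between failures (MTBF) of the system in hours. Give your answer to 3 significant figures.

Series of exponential components: λ_sys = Σ λ_i
λ_sys = 0.000158 + 0.000152 + 0.00000125 = 3.1125e-04 /h
MTBF = 1 / λ_sys = 3210 h

3210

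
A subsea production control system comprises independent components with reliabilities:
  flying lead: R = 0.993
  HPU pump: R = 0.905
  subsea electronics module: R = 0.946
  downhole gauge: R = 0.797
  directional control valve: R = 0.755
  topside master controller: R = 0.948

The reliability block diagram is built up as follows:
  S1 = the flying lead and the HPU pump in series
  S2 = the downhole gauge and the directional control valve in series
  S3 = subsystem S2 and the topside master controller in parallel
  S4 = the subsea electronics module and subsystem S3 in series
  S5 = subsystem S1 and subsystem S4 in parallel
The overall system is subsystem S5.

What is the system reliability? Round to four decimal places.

0.9925

Series (flying lead and HPU pump): 0.993000 × 0.905000 = 0.898665
Series (downhole gauge and directional control valve): 0.797000 × 0.755000 = 0.601735
Parallel ([0.601735] and topside master controller): 1 − (1 − 0.601735)(1 − 0.948000) = 0.979290
Series (subsea electronics module and [0.979290]): 0.946000 × 0.979290 = 0.926408
Parallel ([0.898665] and [0.926408]): 1 − (1 − 0.898665)(1 − 0.926408) = 0.9925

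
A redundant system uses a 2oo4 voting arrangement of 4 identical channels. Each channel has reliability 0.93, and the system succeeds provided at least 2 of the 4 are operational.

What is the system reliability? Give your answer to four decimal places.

0.9987

R = Σ_{i=2}^{4} C(4,i) p^i (1−p)^{4−i} with p = 0.93
C(4,2)·0.93^2·0.07^2 = 0.025428
C(4,3)·0.93^3·0.07^1 = 0.225220
C(4,4)·0.93^4·0.07^0 = 0.748052
Sum = 0.9987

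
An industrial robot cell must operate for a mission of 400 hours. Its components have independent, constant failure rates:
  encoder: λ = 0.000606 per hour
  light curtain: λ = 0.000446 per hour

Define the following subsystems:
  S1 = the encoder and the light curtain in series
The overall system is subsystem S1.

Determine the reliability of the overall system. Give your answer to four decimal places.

0.6565

R(encoder) = exp(−0.000606 × 400) = 0.784742
R(light curtain) = exp(−0.000446 × 400) = 0.836608
Series (encoder and light curtain): 0.784742 × 0.836608 = 0.6565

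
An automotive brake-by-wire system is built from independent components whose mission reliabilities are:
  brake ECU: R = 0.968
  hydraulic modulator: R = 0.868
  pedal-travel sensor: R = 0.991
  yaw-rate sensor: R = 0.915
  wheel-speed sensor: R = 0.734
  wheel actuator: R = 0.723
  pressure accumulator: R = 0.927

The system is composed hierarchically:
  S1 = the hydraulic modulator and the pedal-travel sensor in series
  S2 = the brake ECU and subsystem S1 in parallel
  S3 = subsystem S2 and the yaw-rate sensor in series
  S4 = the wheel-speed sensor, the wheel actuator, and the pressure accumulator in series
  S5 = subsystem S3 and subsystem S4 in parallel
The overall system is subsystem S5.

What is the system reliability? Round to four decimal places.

0.9547

Series (hydraulic modulator and pedal-travel sensor): 0.868000 × 0.991000 = 0.860188
Parallel (brake ECU and [0.860188]): 1 − (1 − 0.968000)(1 − 0.860188) = 0.995526
Series ([0.995526] and yaw-rate sensor): 0.995526 × 0.915000 = 0.910906
Series (wheel-speed sensor, wheel actuator, and pressure accumulator): 0.734000 × 0.723000 × 0.927000 = 0.491942
Parallel ([0.910906] and [0.491942]): 1 − (1 − 0.910906)(1 − 0.491942) = 0.9547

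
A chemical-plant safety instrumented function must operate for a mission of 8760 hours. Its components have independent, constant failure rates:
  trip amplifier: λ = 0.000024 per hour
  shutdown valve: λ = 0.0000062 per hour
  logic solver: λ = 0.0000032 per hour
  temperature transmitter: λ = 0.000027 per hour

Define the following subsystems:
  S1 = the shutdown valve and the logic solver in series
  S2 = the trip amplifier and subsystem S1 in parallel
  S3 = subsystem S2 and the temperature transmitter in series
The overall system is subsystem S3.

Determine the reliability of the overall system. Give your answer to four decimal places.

0.7775

R(trip amplifier) = exp(−0.000024 × 8760) = 0.810390
R(shutdown valve) = exp(−0.0000062 × 8760) = 0.947137
R(logic solver) = exp(−0.0000032 × 8760) = 0.972357
R(temperature transmitter) = exp(−0.000027 × 8760) = 0.789370
Series (shutdown valve and logic solver): 0.947137 × 0.972357 = 0.920955
Parallel (trip amplifier and [0.920955]): 1 − (1 − 0.810390)(1 − 0.920955) = 0.985012
Series ([0.985012] and temperature transmitter): 0.985012 × 0.789370 = 0.7775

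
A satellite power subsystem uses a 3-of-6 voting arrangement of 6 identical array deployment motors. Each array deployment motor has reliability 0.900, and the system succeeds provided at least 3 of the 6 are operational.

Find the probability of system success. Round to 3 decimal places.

R = Σ_{i=3}^{6} C(6,i) p^i (1−p)^{6−i} with p = 0.900
C(6,3)·0.900^3·0.100^3 = 0.01458
C(6,4)·0.900^4·0.100^2 = 0.09842
C(6,5)·0.900^5·0.100^1 = 0.35429
C(6,6)·0.900^6·0.100^0 = 0.53144
Sum = 0.999

0.999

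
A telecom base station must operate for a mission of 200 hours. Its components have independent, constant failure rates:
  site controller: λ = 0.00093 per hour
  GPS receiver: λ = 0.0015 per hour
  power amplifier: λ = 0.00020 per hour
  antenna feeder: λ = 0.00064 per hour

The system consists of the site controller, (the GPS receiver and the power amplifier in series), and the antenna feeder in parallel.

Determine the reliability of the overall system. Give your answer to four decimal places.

0.9941

R(site controller) = exp(−0.00093 × 200) = 0.830274
R(GPS receiver) = exp(−0.0015 × 200) = 0.740818
R(power amplifier) = exp(−0.00020 × 200) = 0.960789
R(antenna feeder) = exp(−0.00064 × 200) = 0.879853
Series (GPS receiver and power amplifier): 0.740818 × 0.960789 = 0.711770
Parallel (site controller, [0.711770], and antenna feeder): 1 − (1 − 0.830274)(1 − 0.711770)(1 − 0.879853) = 0.9941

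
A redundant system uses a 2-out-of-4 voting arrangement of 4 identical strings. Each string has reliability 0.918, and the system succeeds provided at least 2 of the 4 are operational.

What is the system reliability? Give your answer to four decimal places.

0.9979

R = Σ_{i=2}^{4} C(4,i) p^i (1−p)^{4−i} with p = 0.918
C(4,2)·0.918^2·0.082^2 = 0.033999
C(4,3)·0.918^3·0.082^1 = 0.253748
C(4,4)·0.918^4·0.082^0 = 0.710184
Sum = 0.9979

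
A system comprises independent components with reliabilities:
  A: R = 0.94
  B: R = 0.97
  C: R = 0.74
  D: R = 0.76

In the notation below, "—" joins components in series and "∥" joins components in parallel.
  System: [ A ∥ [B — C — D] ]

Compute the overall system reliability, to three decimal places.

0.973

Series (B, C, and D): 0.97000 × 0.74000 × 0.76000 = 0.54553
Parallel (A and [0.54553]): 1 − (1 − 0.94000)(1 − 0.54553) = 0.973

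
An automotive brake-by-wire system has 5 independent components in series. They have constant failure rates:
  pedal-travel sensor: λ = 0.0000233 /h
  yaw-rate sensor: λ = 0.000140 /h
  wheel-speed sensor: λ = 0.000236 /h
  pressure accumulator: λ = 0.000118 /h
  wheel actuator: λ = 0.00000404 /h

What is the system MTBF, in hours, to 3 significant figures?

Series of exponential components: λ_sys = Σ λ_i
λ_sys = 0.0000233 + 0.000140 + 0.000236 + 0.000118 + 0.00000404 = 5.2134e-04 /h
MTBF = 1 / λ_sys = 1920 h

1920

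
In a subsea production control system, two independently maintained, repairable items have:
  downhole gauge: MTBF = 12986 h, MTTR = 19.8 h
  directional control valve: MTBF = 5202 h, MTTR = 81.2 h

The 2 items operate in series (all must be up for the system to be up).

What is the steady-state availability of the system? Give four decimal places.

A(downhole gauge) = MTBF/(MTBF+MTTR) = 12986/(12986+19.8) = 0.998478
A(directional control valve) = MTBF/(MTBF+MTTR) = 5202/(5202+81.2) = 0.984631
Series availability: 0.998478 × 0.984631 = 0.9831

0.9831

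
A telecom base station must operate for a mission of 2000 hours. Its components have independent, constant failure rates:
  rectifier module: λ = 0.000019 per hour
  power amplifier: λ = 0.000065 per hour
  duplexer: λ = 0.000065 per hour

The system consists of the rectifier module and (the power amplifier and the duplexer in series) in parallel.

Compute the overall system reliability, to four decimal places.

R(rectifier module) = exp(−0.000019 × 2000) = 0.962713
R(power amplifier) = exp(−0.000065 × 2000) = 0.878095
R(duplexer) = exp(−0.000065 × 2000) = 0.878095
Series (power amplifier and duplexer): 0.878095 × 0.878095 = 0.771051
Parallel (rectifier module and [0.771051]): 1 − (1 − 0.962713)(1 − 0.771051) = 0.9915

0.9915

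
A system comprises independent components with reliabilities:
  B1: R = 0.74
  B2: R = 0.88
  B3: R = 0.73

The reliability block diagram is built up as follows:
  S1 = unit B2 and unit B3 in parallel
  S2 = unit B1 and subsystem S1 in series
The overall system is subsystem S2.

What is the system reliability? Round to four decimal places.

0.7160

Parallel (B2 and B3): 1 − (1 − 0.880000)(1 − 0.730000) = 0.967600
Series (B1 and [0.967600]): 0.740000 × 0.967600 = 0.7160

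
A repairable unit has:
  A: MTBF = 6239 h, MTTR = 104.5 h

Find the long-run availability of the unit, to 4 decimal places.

0.9835

A(A) = MTBF/(MTBF+MTTR) = 6239/(6239+104.5) = 0.9835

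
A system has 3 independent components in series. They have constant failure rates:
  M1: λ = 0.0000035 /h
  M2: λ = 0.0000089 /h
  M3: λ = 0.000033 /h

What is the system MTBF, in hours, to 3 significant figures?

Series of exponential components: λ_sys = Σ λ_i
λ_sys = 0.0000035 + 0.0000089 + 0.000033 = 4.5400e-05 /h
MTBF = 1 / λ_sys = 22000 h

22000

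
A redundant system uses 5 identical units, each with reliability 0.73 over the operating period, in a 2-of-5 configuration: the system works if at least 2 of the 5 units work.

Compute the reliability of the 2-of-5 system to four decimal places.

0.9792

R = Σ_{i=2}^{5} C(5,i) p^i (1−p)^{5−i} with p = 0.73
C(5,2)·0.73^2·0.27^3 = 0.104891
C(5,3)·0.73^3·0.27^2 = 0.283593
C(5,4)·0.73^4·0.27^1 = 0.383376
C(5,5)·0.73^5·0.27^0 = 0.207307
Sum = 0.9792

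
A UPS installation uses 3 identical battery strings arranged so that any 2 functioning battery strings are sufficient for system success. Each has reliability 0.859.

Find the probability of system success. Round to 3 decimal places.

0.946

R = Σ_{i=2}^{3} C(3,i) p^i (1−p)^{3−i} with p = 0.859
C(3,2)·0.859^2·0.141^1 = 0.31212
C(3,3)·0.859^3·0.141^0 = 0.63384
Sum = 0.946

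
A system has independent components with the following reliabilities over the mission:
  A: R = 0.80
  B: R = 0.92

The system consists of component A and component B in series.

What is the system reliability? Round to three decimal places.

Series (A and B): 0.80000 × 0.92000 = 0.736

0.736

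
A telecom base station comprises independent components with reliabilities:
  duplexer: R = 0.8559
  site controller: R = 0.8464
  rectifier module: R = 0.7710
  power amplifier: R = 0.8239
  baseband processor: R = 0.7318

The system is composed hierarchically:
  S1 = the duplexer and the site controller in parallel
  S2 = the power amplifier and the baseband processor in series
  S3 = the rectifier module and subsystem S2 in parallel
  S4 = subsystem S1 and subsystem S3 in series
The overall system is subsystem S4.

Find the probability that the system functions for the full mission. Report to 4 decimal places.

Parallel (duplexer and site controller): 1 − (1 − 0.855900)(1 − 0.846400) = 0.977866
Series (power amplifier and baseband processor): 0.823900 × 0.731800 = 0.602930
Parallel (rectifier module and [0.602930]): 1 − (1 − 0.771000)(1 − 0.602930) = 0.909071
Series ([0.977866] and [0.909071]): 0.977866 × 0.909071 = 0.8889

0.8889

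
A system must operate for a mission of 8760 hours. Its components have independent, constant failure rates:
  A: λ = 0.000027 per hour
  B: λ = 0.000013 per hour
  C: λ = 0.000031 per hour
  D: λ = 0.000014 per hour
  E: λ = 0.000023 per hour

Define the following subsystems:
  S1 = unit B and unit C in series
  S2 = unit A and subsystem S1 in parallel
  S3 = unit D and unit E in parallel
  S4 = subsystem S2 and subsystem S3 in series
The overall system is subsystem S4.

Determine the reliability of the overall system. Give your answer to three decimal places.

R(A) = exp(−0.000027 × 8760) = 0.78937
R(B) = exp(−0.000013 × 8760) = 0.89237
R(C) = exp(−0.000031 × 8760) = 0.76219
R(D) = exp(−0.000014 × 8760) = 0.88458
R(E) = exp(−0.000023 × 8760) = 0.81752
Series (B and C): 0.89237 × 0.76219 = 0.68016
Parallel (A and [0.68016]): 1 − (1 − 0.78937)(1 − 0.68016) = 0.93263
Parallel (D and E): 1 − (1 − 0.88458)(1 − 0.81752) = 0.97894
Series ([0.93263] and [0.97894]): 0.93263 × 0.97894 = 0.913

0.913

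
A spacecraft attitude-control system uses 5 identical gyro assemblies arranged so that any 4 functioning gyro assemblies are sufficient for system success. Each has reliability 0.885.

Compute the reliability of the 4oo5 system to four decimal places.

R = Σ_{i=4}^{5} C(5,i) p^i (1−p)^{5−i} with p = 0.885
C(5,4)·0.885^4·0.115^1 = 0.352729
C(5,5)·0.885^5·0.115^0 = 0.542896
Sum = 0.8956

0.8956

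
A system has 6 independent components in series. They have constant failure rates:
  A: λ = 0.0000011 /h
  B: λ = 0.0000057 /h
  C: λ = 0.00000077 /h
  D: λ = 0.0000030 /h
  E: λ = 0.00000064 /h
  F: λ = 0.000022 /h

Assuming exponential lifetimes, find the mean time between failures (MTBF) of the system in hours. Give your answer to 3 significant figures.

30100

Series of exponential components: λ_sys = Σ λ_i
λ_sys = 0.0000011 + 0.0000057 + 0.00000077 + 0.0000030 + 0.00000064 + 0.000022 = 3.3210e-05 /h
MTBF = 1 / λ_sys = 30100 h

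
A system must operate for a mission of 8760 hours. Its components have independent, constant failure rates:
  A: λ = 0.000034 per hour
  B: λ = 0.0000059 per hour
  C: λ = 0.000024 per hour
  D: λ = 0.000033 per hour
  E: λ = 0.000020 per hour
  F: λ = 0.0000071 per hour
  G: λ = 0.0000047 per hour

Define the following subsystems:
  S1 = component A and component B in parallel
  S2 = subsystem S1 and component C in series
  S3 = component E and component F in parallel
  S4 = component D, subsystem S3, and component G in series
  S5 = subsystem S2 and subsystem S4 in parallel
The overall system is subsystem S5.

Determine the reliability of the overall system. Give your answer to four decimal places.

0.9423

R(A) = exp(−0.000034 × 8760) = 0.742420
R(B) = exp(−0.0000059 × 8760) = 0.949629
R(C) = exp(−0.000024 × 8760) = 0.810390
R(D) = exp(−0.000033 × 8760) = 0.748952
R(E) = exp(−0.000020 × 8760) = 0.839289
R(F) = exp(−0.0000071 × 8760) = 0.939699
R(G) = exp(−0.0000047 × 8760) = 0.959664
Parallel (A and B): 1 − (1 − 0.742420)(1 − 0.949629) = 0.987025
Series ([0.987025] and C): 0.987025 × 0.810390 = 0.799875
Parallel (E and F): 1 − (1 − 0.839289)(1 − 0.939699) = 0.990309
Series (D, [0.990309], and G): 0.748952 × 0.990309 × 0.959664 = 0.711777
Parallel ([0.799875] and [0.711777]): 1 − (1 − 0.799875)(1 − 0.711777) = 0.9423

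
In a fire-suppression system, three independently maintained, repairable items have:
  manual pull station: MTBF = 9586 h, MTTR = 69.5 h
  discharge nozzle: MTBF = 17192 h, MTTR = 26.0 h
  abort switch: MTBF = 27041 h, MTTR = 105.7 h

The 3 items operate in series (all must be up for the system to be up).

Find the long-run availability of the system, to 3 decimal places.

A(manual pull station) = MTBF/(MTBF+MTTR) = 9586/(9586+69.5) = 0.992802
A(discharge nozzle) = MTBF/(MTBF+MTTR) = 17192/(17192+26.0) = 0.998490
A(abort switch) = MTBF/(MTBF+MTTR) = 27041/(27041+105.7) = 0.996106
Series availability: 0.992802 × 0.998490 × 0.996106 = 0.987

0.987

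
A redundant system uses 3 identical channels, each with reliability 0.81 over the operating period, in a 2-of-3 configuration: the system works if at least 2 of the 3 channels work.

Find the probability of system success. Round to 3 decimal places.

0.905

R = Σ_{i=2}^{3} C(3,i) p^i (1−p)^{3−i} with p = 0.81
C(3,2)·0.81^2·0.19^1 = 0.37398
C(3,3)·0.81^3·0.19^0 = 0.53144
Sum = 0.905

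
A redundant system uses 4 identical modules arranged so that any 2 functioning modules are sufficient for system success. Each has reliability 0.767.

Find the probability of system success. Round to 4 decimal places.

0.9582

R = Σ_{i=2}^{4} C(4,i) p^i (1−p)^{4−i} with p = 0.767
C(4,2)·0.767^2·0.233^2 = 0.191626
C(4,3)·0.767^3·0.233^1 = 0.420535
C(4,4)·0.767^4·0.233^0 = 0.346084
Sum = 0.9582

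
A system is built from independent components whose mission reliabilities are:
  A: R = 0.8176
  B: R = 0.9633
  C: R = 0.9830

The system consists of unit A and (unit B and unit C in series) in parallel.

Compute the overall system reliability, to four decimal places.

0.9903

Series (B and C): 0.963300 × 0.983000 = 0.946924
Parallel (A and [0.946924]): 1 − (1 − 0.817600)(1 − 0.946924) = 0.9903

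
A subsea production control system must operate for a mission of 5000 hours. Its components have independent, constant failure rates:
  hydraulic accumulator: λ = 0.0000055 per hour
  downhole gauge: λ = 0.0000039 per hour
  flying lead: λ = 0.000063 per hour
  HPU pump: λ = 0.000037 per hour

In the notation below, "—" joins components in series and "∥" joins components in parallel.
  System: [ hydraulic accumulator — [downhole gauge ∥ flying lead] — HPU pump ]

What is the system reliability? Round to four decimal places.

R(hydraulic accumulator) = exp(−0.0000055 × 5000) = 0.972875
R(downhole gauge) = exp(−0.0000039 × 5000) = 0.980689
R(flying lead) = exp(−0.000063 × 5000) = 0.729789
R(HPU pump) = exp(−0.000037 × 5000) = 0.831104
Parallel (downhole gauge and flying lead): 1 − (1 − 0.980689)(1 − 0.729789) = 0.994782
Series (hydraulic accumulator, [0.994782], and HPU pump): 0.972875 × 0.994782 × 0.831104 = 0.8043

0.8043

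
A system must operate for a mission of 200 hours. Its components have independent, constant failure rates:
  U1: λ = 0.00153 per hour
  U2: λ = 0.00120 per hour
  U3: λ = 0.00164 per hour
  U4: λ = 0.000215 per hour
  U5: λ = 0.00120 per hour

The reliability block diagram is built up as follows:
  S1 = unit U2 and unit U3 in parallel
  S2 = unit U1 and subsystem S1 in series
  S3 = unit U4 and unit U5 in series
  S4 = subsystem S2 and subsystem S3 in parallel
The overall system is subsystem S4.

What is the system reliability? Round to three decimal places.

R(U1) = exp(−0.00153 × 200) = 0.73639
R(U2) = exp(−0.00120 × 200) = 0.78663
R(U3) = exp(−0.00164 × 200) = 0.72036
R(U4) = exp(−0.000215 × 200) = 0.95791
R(U5) = exp(−0.00120 × 200) = 0.78663
Parallel (U2 and U3): 1 − (1 − 0.78663)(1 − 0.72036) = 0.94033
Series (U1 and [0.94033]): 0.73639 × 0.94033 = 0.69245
Series (U4 and U5): 0.95791 × 0.78663 = 0.75352
Parallel ([0.69245] and [0.75352]): 1 − (1 − 0.69245)(1 − 0.75352) = 0.924

0.924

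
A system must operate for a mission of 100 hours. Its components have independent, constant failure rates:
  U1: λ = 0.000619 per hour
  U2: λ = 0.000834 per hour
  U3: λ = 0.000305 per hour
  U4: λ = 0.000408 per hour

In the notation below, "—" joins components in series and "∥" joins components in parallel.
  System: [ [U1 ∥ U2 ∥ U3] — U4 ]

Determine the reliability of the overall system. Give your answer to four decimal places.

0.9599

R(U1) = exp(−0.000619 × 100) = 0.939977
R(U2) = exp(−0.000834 × 100) = 0.919983
R(U3) = exp(−0.000305 × 100) = 0.969960
R(U4) = exp(−0.000408 × 100) = 0.960021
Parallel (U1, U2, and U3): 1 − (1 − 0.939977)(1 − 0.919983)(1 − 0.969960) = 0.999856
Series ([0.999856] and U4): 0.999856 × 0.960021 = 0.9599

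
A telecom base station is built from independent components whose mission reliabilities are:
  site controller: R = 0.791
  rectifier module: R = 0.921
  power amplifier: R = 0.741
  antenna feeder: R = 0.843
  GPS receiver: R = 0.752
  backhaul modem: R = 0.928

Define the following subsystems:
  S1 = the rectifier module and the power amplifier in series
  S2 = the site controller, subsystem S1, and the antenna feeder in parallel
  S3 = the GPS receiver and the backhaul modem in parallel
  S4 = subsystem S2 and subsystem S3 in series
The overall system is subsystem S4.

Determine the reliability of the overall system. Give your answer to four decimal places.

Series (rectifier module and power amplifier): 0.921000 × 0.741000 = 0.682461
Parallel (site controller, [0.682461], and antenna feeder): 1 − (1 − 0.791000)(1 − 0.682461)(1 − 0.843000) = 0.989581
Parallel (GPS receiver and backhaul modem): 1 − (1 − 0.752000)(1 − 0.928000) = 0.982144
Series ([0.989581] and [0.982144]): 0.989581 × 0.982144 = 0.9719

0.9719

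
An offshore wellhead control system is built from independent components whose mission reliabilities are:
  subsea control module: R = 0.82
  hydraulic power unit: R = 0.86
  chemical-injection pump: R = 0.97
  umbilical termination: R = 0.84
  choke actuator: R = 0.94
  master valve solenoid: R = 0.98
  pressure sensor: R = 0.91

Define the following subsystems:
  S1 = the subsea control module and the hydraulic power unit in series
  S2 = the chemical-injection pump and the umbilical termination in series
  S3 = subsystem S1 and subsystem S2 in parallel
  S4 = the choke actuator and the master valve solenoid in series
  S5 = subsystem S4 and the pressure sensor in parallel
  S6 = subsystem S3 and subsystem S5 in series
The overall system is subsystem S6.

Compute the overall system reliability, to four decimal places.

0.9387

Series (subsea control module and hydraulic power unit): 0.820000 × 0.860000 = 0.705200
Series (chemical-injection pump and umbilical termination): 0.970000 × 0.840000 = 0.814800
Parallel ([0.705200] and [0.814800]): 1 − (1 − 0.705200)(1 − 0.814800) = 0.945403
Series (choke actuator and master valve solenoid): 0.940000 × 0.980000 = 0.921200
Parallel ([0.921200] and pressure sensor): 1 − (1 − 0.921200)(1 − 0.910000) = 0.992908
Series ([0.945403] and [0.992908]): 0.945403 × 0.992908 = 0.9387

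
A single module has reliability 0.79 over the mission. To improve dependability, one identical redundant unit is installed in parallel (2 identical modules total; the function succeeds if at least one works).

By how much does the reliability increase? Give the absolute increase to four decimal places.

0.1659

R_before = 0.79
R_after = 1 − (1 − 0.79)^2 = 0.9559
ΔR = 0.9559 − 0.79 = 0.1659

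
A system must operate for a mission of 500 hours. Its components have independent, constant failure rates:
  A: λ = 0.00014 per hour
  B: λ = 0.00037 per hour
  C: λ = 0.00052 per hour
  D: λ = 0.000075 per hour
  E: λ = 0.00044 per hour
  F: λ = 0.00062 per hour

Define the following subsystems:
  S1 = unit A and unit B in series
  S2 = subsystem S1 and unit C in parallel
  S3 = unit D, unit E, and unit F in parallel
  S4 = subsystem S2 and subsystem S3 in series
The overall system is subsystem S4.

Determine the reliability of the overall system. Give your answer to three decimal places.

0.947

R(A) = exp(−0.00014 × 500) = 0.93239
R(B) = exp(−0.00037 × 500) = 0.83110
R(C) = exp(−0.00052 × 500) = 0.77105
R(D) = exp(−0.000075 × 500) = 0.96319
R(E) = exp(−0.00044 × 500) = 0.80252
R(F) = exp(−0.00062 × 500) = 0.73345
Series (A and B): 0.93239 × 0.83110 = 0.77491
Parallel ([0.77491] and C): 1 − (1 − 0.77491)(1 − 0.77105) = 0.94847
Parallel (D, E, and F): 1 − (1 − 0.96319)(1 − 0.80252)(1 − 0.73345) = 0.99806
Series ([0.94847] and [0.99806]): 0.94847 × 0.99806 = 0.947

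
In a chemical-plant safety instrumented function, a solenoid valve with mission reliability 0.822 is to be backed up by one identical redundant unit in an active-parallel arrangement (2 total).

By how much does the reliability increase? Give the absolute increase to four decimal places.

0.1463

R_before = 0.822
R_after = 1 − (1 − 0.822)^2 = 0.9683
ΔR = 0.9683 − 0.822 = 0.1463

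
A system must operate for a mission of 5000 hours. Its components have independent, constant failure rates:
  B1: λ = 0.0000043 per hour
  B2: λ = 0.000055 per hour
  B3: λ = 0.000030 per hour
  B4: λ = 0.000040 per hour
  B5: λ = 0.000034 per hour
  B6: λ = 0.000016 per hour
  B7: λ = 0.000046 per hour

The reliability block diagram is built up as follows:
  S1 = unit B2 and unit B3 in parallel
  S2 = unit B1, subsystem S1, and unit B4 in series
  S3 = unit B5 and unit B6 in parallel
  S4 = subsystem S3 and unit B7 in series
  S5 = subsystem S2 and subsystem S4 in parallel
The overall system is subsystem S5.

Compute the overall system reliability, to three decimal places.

0.952

R(B1) = exp(−0.0000043 × 5000) = 0.97873
R(B2) = exp(−0.000055 × 5000) = 0.75957
R(B3) = exp(−0.000030 × 5000) = 0.86071
R(B4) = exp(−0.000040 × 5000) = 0.81873
R(B5) = exp(−0.000034 × 5000) = 0.84366
R(B6) = exp(−0.000016 × 5000) = 0.92312
R(B7) = exp(−0.000046 × 5000) = 0.79453
Parallel (B2 and B3): 1 − (1 − 0.75957)(1 − 0.86071) = 0.96651
Series (B1, [0.96651], and B4): 0.97873 × 0.96651 × 0.81873 = 0.77448
Parallel (B5 and B6): 1 − (1 − 0.84366)(1 − 0.92312) = 0.98798
Series ([0.98798] and B7): 0.98798 × 0.79453 = 0.78498
Parallel ([0.77448] and [0.78498]): 1 − (1 − 0.77448)(1 − 0.78498) = 0.952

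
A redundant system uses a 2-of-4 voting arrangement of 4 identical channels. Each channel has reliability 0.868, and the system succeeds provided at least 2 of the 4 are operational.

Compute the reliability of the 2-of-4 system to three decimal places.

0.992

R = Σ_{i=2}^{4} C(4,i) p^i (1−p)^{4−i} with p = 0.868
C(4,2)·0.868^2·0.132^2 = 0.07877
C(4,3)·0.868^3·0.132^1 = 0.34530
C(4,4)·0.868^4·0.132^0 = 0.56765
Sum = 0.992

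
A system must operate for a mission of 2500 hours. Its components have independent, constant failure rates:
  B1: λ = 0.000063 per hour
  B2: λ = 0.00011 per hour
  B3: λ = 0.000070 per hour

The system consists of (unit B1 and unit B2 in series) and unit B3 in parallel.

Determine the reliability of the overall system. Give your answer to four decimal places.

0.9436

R(B1) = exp(−0.000063 × 2500) = 0.854277
R(B2) = exp(−0.00011 × 2500) = 0.759572
R(B3) = exp(−0.000070 × 2500) = 0.839457
Series (B1 and B2): 0.854277 × 0.759572 = 0.648885
Parallel ([0.648885] and B3): 1 − (1 − 0.648885)(1 − 0.839457) = 0.9436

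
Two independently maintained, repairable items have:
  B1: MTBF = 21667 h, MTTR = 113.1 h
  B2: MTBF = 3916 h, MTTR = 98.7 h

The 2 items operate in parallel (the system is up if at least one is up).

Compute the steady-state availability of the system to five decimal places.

A(B1) = MTBF/(MTBF+MTTR) = 21667/(21667+113.1) = 0.994807
A(B2) = MTBF/(MTBF+MTTR) = 3916/(3916+98.7) = 0.975415
Parallel availability: 1 − (1 − 0.994807)(1 − 0.975415) = 0.99987

0.99987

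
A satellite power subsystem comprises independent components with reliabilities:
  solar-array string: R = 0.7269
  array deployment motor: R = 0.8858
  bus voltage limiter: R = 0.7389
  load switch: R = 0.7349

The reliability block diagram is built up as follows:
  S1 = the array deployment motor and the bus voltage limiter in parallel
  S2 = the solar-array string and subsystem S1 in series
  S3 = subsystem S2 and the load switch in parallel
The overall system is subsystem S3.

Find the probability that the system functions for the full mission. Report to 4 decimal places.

0.9219

Parallel (array deployment motor and bus voltage limiter): 1 − (1 − 0.885800)(1 − 0.738900) = 0.970182
Series (solar-array string and [0.970182]): 0.726900 × 0.970182 = 0.705225
Parallel ([0.705225] and load switch): 1 − (1 − 0.705225)(1 − 0.734900) = 0.9219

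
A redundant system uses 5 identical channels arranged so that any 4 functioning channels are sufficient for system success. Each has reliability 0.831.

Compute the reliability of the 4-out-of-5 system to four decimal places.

0.7992

R = Σ_{i=4}^{5} C(5,i) p^i (1−p)^{5−i} with p = 0.831
C(5,4)·0.831^4·0.169^1 = 0.402959
C(5,5)·0.831^5·0.169^0 = 0.396283
Sum = 0.7992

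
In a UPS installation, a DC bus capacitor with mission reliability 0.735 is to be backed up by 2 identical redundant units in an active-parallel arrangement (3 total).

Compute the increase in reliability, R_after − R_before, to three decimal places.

0.246

R_before = 0.735
R_after = 1 − (1 − 0.735)^3 = 0.981
ΔR = 0.981 − 0.735 = 0.246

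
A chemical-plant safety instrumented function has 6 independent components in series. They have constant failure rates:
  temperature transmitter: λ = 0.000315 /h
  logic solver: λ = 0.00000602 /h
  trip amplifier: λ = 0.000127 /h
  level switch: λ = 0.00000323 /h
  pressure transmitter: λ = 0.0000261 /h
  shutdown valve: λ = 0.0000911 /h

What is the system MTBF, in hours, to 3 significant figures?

1760

Series of exponential components: λ_sys = Σ λ_i
λ_sys = 0.000315 + 0.00000602 + 0.000127 + 0.00000323 + 0.0000261 + 0.0000911 = 5.6845e-04 /h
MTBF = 1 / λ_sys = 1760 h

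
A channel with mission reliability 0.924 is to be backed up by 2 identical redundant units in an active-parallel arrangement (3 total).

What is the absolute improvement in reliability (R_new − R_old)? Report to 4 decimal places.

0.0756

R_before = 0.924
R_after = 1 − (1 − 0.924)^3 = 0.9996
ΔR = 0.9996 − 0.924 = 0.0756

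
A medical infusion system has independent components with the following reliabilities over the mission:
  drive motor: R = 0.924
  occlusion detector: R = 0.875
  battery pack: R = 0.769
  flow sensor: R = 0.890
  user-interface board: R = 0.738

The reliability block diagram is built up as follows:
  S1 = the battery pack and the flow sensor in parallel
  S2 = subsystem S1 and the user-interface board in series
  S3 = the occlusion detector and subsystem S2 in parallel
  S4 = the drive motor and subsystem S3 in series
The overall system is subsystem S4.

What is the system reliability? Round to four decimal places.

Parallel (battery pack and flow sensor): 1 − (1 − 0.769000)(1 − 0.890000) = 0.974590
Series ([0.974590] and user-interface board): 0.974590 × 0.738000 = 0.719247
Parallel (occlusion detector and [0.719247]): 1 − (1 − 0.875000)(1 − 0.719247) = 0.964906
Series (drive motor and [0.964906]): 0.924000 × 0.964906 = 0.8916

0.8916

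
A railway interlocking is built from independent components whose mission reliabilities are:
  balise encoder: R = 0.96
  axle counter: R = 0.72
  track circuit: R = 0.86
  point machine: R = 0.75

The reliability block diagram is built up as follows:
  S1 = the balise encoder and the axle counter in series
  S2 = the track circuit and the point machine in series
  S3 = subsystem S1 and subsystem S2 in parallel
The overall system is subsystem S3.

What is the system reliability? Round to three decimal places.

Series (balise encoder and axle counter): 0.96000 × 0.72000 = 0.69120
Series (track circuit and point machine): 0.86000 × 0.75000 = 0.64500
Parallel ([0.69120] and [0.64500]): 1 − (1 − 0.69120)(1 − 0.64500) = 0.890

0.890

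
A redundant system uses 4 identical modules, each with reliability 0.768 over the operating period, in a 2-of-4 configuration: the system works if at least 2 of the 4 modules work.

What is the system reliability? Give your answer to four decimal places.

0.9587

R = Σ_{i=2}^{4} C(4,i) p^i (1−p)^{4−i} with p = 0.768
C(4,2)·0.768^2·0.232^2 = 0.190480
C(4,3)·0.768^3·0.232^1 = 0.420370
C(4,4)·0.768^4·0.232^0 = 0.347892
Sum = 0.9587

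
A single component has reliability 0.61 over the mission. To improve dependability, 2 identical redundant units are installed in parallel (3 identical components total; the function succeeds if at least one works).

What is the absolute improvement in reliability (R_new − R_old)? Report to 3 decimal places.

R_before = 0.61
R_after = 1 − (1 − 0.61)^3 = 0.941
ΔR = 0.941 − 0.61 = 0.331

0.331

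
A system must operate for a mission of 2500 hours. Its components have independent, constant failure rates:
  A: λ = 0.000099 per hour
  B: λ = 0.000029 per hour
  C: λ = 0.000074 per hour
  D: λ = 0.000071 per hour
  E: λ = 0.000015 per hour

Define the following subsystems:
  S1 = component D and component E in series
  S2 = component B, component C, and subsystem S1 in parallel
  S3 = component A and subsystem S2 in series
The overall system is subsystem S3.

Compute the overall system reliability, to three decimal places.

R(A) = exp(−0.000099 × 2500) = 0.78075
R(B) = exp(−0.000029 × 2500) = 0.93007
R(C) = exp(−0.000074 × 2500) = 0.83110
R(D) = exp(−0.000071 × 2500) = 0.83736
R(E) = exp(−0.000015 × 2500) = 0.96319
Series (D and E): 0.83736 × 0.96319 = 0.80654
Parallel (B, C, and [0.80654]): 1 − (1 − 0.93007)(1 − 0.83110)(1 − 0.80654) = 0.99772
Series (A and [0.99772]): 0.78075 × 0.99772 = 0.779

0.779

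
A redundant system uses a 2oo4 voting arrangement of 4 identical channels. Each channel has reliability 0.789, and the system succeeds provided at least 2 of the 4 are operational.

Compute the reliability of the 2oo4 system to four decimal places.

R = Σ_{i=2}^{4} C(4,i) p^i (1−p)^{4−i} with p = 0.789
C(4,2)·0.789^2·0.211^2 = 0.166292
C(4,3)·0.789^3·0.211^1 = 0.414547
C(4,4)·0.789^4·0.211^0 = 0.387532
Sum = 0.9684

0.9684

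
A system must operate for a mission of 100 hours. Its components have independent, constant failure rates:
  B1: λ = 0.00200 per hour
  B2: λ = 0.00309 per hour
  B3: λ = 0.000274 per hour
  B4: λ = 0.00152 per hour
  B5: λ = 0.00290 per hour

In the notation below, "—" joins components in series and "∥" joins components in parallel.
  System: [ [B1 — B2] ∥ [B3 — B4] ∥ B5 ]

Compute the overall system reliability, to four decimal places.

0.9835

R(B1) = exp(−0.00200 × 100) = 0.818731
R(B2) = exp(−0.00309 × 100) = 0.734181
R(B3) = exp(−0.000274 × 100) = 0.972972
R(B4) = exp(−0.00152 × 100) = 0.858988
R(B5) = exp(−0.00290 × 100) = 0.748264
Series (B1 and B2): 0.818731 × 0.734181 = 0.601097
Series (B3 and B4): 0.972972 × 0.858988 = 0.835771
Parallel ([0.601097], [0.835771], and B5): 1 − (1 − 0.601097)(1 − 0.835771)(1 − 0.748264) = 0.9835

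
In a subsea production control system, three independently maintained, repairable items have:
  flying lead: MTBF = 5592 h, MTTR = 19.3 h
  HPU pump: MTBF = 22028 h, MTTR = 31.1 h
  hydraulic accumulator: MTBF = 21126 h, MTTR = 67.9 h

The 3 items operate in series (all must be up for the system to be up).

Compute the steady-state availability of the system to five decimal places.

A(flying lead) = MTBF/(MTBF+MTTR) = 5592/(5592+19.3) = 0.996561
A(HPU pump) = MTBF/(MTBF+MTTR) = 22028/(22028+31.1) = 0.998590
A(hydraulic accumulator) = MTBF/(MTBF+MTTR) = 21126/(21126+67.9) = 0.996796
Series availability: 0.996561 × 0.998590 × 0.996796 = 0.99197

0.99197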